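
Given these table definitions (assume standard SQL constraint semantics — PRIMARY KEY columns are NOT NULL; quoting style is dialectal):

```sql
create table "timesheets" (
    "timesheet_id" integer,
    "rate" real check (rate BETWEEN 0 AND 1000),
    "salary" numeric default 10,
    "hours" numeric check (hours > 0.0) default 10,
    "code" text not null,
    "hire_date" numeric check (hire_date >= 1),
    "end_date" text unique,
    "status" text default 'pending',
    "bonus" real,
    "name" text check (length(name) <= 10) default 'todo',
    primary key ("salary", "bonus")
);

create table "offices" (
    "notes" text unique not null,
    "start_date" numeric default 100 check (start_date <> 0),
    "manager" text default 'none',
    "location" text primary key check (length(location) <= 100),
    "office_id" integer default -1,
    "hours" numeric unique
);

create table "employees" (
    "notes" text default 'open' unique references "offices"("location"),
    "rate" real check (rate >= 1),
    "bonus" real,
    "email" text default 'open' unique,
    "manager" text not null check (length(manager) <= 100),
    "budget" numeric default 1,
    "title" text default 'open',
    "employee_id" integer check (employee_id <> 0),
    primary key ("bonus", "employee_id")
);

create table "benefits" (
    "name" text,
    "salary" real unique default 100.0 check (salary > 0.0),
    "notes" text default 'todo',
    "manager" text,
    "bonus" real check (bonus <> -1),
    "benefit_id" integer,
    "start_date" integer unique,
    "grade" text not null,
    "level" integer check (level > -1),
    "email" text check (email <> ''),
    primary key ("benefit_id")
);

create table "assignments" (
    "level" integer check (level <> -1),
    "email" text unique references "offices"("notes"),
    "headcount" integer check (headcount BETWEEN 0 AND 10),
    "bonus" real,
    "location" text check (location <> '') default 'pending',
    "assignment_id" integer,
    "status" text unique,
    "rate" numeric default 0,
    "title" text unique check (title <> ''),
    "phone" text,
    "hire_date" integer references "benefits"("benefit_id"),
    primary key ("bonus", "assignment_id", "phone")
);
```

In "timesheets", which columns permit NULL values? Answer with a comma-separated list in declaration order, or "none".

- timesheet_id: no NOT NULL constraint applies → nullable.
- rate: CHECK does not forbid NULL (a CHECK constraint passes when its expression is NULL) → nullable.
- salary: part of the PRIMARY KEY, which implies NOT NULL → not nullable.
- hours: CHECK does not forbid NULL (a CHECK constraint passes when its expression is NULL) → nullable.
- code: declared NOT NULL → not nullable.
- hire_date: CHECK does not forbid NULL (a CHECK constraint passes when its expression is NULL) → nullable.
- end_date: UNIQUE does not imply NOT NULL → nullable.
- status: DEFAULT only fills an omitted column; an explicit NULL is still allowed → nullable.
- bonus: part of the PRIMARY KEY, which implies NOT NULL → not nullable.
- name: CHECK does not forbid NULL (a CHECK constraint passes when its expression is NULL) → nullable.

timesheet_id, rate, hours, hire_date, end_date, status, name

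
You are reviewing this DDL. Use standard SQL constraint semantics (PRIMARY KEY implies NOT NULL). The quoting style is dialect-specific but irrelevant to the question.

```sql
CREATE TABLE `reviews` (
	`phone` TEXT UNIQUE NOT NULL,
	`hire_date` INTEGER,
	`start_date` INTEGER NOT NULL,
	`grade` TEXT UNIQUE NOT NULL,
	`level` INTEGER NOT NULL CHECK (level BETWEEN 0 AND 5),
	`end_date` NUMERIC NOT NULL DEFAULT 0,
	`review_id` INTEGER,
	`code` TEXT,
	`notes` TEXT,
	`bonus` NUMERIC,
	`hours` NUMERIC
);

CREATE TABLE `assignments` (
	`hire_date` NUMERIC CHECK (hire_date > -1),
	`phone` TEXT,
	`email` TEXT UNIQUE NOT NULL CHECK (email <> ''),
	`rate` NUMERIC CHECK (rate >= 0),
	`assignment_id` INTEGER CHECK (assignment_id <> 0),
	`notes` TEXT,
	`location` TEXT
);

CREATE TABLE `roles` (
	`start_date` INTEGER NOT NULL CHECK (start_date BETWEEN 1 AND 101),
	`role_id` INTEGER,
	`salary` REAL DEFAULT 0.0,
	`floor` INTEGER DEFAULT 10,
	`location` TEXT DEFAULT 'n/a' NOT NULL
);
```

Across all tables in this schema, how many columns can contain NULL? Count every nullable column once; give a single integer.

reviews: 6 nullable (hire_date, review_id, code, notes, bonus, hours — PK none and explicit NOT NULL columns excluded).
assignments: 6 nullable (hire_date, phone, rate, assignment_id, notes, location — PK none and explicit NOT NULL columns excluded).
roles: 3 nullable (role_id, salary, floor — PK none and explicit NOT NULL columns excluded).
Total: 6 + 6 + 3 = 15.

15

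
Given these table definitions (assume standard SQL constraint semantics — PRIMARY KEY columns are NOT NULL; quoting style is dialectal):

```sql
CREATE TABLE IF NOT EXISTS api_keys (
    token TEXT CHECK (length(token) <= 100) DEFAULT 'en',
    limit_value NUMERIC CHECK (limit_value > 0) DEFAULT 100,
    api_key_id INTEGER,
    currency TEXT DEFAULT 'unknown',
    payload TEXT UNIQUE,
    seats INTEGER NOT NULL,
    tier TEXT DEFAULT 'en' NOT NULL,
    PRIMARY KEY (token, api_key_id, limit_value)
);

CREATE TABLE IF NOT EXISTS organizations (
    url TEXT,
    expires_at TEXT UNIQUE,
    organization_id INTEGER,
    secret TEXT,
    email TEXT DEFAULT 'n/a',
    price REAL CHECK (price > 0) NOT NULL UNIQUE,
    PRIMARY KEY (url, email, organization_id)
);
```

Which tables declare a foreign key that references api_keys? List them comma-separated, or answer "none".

No REFERENCES clause anywhere in the schema names api_keys.

none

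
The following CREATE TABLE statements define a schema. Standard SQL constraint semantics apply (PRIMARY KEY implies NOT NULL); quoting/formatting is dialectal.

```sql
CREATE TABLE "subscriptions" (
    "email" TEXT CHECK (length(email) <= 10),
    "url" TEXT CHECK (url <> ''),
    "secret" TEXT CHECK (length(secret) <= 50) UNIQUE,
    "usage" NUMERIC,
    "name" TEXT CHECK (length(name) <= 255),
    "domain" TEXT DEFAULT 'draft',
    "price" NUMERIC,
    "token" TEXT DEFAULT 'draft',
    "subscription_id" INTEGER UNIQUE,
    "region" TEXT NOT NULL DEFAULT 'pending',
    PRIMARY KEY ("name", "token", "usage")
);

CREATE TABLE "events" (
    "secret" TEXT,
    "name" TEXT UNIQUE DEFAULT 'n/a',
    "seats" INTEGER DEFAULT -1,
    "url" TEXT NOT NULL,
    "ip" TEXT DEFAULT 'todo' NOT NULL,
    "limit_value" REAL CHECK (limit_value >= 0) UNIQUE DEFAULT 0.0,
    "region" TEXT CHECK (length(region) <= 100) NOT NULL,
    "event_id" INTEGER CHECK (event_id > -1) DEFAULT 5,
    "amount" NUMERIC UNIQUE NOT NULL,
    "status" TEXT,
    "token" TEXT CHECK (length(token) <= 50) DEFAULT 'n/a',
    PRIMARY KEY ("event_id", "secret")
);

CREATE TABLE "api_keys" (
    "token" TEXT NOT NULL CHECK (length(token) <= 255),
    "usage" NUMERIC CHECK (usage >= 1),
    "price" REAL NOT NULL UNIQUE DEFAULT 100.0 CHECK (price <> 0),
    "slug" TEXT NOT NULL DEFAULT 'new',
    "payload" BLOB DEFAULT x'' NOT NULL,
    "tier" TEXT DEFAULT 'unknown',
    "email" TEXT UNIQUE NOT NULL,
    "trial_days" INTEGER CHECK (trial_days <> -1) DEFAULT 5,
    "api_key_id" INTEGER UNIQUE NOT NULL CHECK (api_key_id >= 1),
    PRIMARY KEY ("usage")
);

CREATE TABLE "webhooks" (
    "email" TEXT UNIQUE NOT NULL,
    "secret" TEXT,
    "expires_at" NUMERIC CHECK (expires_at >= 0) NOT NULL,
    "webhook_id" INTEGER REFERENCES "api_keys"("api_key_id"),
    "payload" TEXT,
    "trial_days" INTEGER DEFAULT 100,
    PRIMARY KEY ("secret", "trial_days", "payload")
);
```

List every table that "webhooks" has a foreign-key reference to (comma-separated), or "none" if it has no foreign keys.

- webhook_id REFERENCES api_keys(api_key_id).

api_keys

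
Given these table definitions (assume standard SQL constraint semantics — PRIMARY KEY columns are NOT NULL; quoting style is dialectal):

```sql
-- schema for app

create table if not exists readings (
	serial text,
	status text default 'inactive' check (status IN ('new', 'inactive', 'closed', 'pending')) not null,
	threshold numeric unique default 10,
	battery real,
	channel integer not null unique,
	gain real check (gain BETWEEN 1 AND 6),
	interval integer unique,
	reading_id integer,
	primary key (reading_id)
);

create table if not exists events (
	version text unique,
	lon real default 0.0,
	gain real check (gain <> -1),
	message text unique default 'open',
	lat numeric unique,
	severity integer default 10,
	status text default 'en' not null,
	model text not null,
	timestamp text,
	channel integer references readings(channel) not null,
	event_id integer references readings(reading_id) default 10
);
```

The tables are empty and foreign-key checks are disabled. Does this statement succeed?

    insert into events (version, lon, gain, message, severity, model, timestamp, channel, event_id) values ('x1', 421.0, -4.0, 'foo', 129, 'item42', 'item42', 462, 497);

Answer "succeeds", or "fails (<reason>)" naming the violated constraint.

NOT NULL columns: channel is supplied; model is supplied; status defaults to 'en'.
CHECK constraints: -4.0 satisfies (gain <> -1).
No constraint is violated.

succeeds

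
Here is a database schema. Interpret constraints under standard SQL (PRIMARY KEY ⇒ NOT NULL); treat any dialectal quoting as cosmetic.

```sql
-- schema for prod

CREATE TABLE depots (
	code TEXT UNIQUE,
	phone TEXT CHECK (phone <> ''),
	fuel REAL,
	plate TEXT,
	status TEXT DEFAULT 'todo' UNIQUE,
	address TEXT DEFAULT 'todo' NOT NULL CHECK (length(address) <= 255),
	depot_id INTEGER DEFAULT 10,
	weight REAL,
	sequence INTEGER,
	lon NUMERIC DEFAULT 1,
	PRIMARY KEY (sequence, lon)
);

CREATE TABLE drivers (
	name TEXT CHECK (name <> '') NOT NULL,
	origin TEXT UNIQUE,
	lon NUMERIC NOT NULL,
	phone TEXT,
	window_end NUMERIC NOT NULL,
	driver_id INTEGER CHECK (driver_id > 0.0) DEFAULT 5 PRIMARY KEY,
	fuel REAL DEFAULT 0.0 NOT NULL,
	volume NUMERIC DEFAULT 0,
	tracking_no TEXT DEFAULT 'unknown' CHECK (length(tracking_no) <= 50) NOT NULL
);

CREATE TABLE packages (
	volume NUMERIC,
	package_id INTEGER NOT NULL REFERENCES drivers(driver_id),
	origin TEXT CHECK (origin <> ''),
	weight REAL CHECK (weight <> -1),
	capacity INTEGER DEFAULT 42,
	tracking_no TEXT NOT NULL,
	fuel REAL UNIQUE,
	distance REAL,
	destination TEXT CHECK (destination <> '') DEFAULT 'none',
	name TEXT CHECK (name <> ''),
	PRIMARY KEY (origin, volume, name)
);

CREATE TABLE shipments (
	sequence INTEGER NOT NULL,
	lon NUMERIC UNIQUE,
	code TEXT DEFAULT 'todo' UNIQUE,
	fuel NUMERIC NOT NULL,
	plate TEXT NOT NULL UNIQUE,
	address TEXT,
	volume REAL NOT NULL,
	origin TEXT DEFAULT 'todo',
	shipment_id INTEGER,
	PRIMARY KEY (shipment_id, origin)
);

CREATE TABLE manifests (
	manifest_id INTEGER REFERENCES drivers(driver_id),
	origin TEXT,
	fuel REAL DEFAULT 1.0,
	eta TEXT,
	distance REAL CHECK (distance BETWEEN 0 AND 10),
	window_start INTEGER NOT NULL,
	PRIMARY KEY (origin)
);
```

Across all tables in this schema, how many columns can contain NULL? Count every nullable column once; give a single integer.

depots: 7 nullable (code, phone, fuel, plate, status, depot_id, weight — PK (sequence, lon) and explicit NOT NULL columns excluded).
drivers: 3 nullable (origin, phone, volume — PK (driver_id) and explicit NOT NULL columns excluded).
packages: 5 nullable (weight, capacity, fuel, distance, destination — PK (origin, volume, name) and explicit NOT NULL columns excluded).
shipments: 3 nullable (lon, code, address — PK (shipment_id, origin) and explicit NOT NULL columns excluded).
manifests: 4 nullable (manifest_id, fuel, eta, distance — PK (origin) and explicit NOT NULL columns excluded).
Total: 7 + 3 + 5 + 3 + 4 = 22.

22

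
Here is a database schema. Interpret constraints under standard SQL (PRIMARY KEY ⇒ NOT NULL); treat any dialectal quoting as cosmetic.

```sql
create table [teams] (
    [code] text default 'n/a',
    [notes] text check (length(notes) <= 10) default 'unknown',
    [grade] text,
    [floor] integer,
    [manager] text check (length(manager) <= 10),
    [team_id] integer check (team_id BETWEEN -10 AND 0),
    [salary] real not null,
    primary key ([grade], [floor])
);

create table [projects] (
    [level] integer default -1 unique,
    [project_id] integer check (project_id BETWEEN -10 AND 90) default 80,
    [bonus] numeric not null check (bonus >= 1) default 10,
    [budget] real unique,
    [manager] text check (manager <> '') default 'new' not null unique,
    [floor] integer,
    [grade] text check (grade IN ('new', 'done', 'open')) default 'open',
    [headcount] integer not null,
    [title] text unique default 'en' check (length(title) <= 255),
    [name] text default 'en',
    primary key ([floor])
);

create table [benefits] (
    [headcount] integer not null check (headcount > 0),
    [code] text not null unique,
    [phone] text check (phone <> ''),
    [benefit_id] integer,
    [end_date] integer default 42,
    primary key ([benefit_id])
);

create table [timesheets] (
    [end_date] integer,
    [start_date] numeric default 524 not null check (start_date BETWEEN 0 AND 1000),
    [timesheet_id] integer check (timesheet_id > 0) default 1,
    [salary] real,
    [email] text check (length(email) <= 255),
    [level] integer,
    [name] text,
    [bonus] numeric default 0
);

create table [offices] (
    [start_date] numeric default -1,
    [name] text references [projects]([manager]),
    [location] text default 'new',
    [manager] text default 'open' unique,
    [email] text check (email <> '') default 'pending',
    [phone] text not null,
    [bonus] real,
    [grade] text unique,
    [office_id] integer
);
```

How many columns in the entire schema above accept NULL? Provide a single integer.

27

teams: 4 nullable (code, notes, manager, team_id — PK (grade, floor) and explicit NOT NULL columns excluded).
projects: 6 nullable (level, project_id, budget, grade, title, name — PK (floor) and explicit NOT NULL columns excluded).
benefits: 2 nullable (phone, end_date — PK (benefit_id) and explicit NOT NULL columns excluded).
timesheets: 7 nullable (end_date, timesheet_id, salary, email, level, name, bonus — PK none and explicit NOT NULL columns excluded).
offices: 8 nullable (start_date, name, location, manager, email, bonus, grade, office_id — PK none and explicit NOT NULL columns excluded).
Total: 4 + 6 + 2 + 7 + 8 = 27.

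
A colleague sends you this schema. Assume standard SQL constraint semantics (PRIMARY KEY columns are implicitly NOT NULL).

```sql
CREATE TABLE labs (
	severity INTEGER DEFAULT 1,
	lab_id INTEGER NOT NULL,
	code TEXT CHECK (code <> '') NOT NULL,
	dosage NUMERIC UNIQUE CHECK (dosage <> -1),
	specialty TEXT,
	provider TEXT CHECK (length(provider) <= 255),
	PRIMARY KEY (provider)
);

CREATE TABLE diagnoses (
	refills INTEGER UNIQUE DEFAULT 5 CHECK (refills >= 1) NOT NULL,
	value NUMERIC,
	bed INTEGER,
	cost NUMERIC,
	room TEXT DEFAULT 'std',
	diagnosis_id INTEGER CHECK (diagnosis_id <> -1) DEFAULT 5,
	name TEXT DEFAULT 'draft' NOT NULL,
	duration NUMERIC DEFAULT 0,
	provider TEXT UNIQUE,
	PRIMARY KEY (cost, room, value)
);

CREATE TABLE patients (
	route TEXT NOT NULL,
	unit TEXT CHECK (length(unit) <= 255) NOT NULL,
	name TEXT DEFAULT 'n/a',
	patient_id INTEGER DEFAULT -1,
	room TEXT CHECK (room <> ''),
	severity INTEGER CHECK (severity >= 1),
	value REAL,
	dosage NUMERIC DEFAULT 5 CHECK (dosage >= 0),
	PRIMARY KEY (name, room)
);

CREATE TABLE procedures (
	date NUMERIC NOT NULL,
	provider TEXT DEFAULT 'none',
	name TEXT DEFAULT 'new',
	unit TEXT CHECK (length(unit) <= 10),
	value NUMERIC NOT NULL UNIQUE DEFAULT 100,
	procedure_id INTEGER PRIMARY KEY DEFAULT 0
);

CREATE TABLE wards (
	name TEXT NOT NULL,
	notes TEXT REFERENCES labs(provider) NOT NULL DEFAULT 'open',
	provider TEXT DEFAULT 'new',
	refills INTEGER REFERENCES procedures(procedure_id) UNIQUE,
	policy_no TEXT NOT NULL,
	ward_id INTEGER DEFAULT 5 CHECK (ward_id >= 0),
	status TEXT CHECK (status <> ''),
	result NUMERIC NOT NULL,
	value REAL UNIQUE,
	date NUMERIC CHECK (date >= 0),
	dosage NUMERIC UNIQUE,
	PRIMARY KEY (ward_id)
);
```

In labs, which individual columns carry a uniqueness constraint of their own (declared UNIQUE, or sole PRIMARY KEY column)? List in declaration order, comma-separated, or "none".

dosage, provider

- severity: no UNIQUE or single-column PK constraint.
- lab_id: no UNIQUE or single-column PK constraint.
- code: no UNIQUE or single-column PK constraint.
- dosage: declared UNIQUE → unique.
- specialty: no UNIQUE or single-column PK constraint.
- provider: single-column PRIMARY KEY → unique.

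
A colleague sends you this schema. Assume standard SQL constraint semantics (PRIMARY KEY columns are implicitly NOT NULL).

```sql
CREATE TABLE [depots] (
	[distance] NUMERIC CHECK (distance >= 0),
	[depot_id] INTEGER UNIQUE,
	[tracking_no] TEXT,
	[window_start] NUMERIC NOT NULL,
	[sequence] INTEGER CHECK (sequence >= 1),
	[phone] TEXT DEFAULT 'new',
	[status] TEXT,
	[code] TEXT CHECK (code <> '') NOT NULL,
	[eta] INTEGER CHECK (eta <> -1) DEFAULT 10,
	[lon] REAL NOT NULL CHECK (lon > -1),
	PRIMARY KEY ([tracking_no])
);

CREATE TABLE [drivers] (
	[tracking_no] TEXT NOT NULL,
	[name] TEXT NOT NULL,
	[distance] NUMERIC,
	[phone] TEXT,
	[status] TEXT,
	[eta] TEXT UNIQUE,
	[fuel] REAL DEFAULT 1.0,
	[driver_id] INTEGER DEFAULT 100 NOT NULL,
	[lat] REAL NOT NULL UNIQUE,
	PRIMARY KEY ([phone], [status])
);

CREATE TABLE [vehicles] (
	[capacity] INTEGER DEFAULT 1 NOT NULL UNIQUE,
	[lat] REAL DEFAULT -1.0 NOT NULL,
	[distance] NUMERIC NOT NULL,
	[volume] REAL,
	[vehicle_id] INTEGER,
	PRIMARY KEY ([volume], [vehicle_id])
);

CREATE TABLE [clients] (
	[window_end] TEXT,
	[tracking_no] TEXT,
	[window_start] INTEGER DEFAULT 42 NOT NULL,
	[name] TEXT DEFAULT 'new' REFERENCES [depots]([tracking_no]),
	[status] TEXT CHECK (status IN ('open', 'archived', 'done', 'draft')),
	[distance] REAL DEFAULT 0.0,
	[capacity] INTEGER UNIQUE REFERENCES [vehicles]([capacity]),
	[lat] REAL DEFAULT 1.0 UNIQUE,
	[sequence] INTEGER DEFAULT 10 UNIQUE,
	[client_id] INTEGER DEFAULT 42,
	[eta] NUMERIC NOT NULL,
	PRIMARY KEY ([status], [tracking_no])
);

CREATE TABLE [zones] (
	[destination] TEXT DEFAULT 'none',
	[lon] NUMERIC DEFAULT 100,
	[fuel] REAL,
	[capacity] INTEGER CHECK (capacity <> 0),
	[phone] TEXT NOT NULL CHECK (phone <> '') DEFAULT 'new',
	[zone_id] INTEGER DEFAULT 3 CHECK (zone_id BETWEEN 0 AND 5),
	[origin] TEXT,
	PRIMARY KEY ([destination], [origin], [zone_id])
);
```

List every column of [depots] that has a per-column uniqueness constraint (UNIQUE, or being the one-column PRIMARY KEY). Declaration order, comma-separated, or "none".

- distance: no UNIQUE or single-column PK constraint.
- depot_id: declared UNIQUE → unique.
- tracking_no: single-column PRIMARY KEY → unique.
- window_start: no UNIQUE or single-column PK constraint.
- sequence: no UNIQUE or single-column PK constraint.
- phone: no UNIQUE or single-column PK constraint.
- status: no UNIQUE or single-column PK constraint.
- code: no UNIQUE or single-column PK constraint.
- eta: no UNIQUE or single-column PK constraint.
- lon: no UNIQUE or single-column PK constraint.

depot_id, tracking_no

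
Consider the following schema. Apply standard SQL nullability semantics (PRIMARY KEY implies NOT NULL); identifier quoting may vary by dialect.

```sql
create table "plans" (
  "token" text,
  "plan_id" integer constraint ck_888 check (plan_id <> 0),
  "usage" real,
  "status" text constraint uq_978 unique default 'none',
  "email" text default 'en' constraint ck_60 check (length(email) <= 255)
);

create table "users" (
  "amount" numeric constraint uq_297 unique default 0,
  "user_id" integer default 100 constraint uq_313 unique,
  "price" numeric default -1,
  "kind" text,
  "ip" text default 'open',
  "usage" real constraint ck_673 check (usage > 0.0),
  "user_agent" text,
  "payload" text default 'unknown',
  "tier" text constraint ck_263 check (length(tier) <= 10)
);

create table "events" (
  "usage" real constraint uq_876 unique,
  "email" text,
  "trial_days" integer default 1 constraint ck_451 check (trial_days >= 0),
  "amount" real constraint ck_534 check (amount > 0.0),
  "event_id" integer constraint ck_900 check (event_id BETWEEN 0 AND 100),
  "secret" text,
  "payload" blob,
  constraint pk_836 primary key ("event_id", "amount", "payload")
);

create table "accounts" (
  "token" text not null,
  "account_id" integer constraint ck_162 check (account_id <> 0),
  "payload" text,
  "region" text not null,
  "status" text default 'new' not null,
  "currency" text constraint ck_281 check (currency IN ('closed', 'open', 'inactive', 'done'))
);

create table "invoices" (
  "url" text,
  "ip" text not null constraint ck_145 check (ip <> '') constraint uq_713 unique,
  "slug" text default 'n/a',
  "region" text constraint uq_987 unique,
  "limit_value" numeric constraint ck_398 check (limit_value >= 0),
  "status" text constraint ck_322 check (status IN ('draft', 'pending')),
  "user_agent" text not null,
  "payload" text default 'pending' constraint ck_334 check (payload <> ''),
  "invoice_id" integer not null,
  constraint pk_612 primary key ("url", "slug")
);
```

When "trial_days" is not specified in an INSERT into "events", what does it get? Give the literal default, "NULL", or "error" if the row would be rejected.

1

trial_days has an explicit DEFAULT 1.
When the column is omitted from an INSERT, that default is used.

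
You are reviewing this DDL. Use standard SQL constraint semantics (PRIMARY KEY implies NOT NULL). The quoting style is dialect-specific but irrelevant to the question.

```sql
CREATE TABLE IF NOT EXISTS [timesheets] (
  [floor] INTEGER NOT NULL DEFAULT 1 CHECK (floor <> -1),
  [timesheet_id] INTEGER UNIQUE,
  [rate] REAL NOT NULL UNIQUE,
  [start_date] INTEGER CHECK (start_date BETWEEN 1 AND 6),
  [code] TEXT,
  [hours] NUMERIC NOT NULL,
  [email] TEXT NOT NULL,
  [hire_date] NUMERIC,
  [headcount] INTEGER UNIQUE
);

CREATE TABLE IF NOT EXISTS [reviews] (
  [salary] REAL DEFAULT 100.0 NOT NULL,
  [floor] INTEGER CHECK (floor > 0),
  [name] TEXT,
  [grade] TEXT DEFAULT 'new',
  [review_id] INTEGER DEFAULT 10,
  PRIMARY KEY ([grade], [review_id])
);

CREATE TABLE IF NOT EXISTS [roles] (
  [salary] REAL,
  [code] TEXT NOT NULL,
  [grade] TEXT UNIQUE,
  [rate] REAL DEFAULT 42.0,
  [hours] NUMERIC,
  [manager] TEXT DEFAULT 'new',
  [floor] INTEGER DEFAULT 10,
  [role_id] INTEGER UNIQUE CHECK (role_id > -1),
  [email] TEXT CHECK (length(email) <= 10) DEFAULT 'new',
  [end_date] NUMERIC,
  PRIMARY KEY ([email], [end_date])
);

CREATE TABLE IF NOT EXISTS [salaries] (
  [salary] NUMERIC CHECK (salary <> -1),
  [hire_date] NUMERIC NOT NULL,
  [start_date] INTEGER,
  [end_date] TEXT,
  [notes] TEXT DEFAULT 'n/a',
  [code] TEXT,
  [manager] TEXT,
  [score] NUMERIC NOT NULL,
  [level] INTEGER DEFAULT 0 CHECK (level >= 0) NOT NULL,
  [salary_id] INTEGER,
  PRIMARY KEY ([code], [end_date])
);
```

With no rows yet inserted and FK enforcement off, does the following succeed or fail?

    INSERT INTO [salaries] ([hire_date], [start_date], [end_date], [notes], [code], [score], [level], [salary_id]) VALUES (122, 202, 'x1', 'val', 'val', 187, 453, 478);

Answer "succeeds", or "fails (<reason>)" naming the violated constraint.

succeeds

NOT NULL columns: code is supplied; end_date is supplied; hire_date is supplied; level is supplied; score is supplied.
CHECK constraints: 453 satisfies (level >= 0).
No constraint is violated.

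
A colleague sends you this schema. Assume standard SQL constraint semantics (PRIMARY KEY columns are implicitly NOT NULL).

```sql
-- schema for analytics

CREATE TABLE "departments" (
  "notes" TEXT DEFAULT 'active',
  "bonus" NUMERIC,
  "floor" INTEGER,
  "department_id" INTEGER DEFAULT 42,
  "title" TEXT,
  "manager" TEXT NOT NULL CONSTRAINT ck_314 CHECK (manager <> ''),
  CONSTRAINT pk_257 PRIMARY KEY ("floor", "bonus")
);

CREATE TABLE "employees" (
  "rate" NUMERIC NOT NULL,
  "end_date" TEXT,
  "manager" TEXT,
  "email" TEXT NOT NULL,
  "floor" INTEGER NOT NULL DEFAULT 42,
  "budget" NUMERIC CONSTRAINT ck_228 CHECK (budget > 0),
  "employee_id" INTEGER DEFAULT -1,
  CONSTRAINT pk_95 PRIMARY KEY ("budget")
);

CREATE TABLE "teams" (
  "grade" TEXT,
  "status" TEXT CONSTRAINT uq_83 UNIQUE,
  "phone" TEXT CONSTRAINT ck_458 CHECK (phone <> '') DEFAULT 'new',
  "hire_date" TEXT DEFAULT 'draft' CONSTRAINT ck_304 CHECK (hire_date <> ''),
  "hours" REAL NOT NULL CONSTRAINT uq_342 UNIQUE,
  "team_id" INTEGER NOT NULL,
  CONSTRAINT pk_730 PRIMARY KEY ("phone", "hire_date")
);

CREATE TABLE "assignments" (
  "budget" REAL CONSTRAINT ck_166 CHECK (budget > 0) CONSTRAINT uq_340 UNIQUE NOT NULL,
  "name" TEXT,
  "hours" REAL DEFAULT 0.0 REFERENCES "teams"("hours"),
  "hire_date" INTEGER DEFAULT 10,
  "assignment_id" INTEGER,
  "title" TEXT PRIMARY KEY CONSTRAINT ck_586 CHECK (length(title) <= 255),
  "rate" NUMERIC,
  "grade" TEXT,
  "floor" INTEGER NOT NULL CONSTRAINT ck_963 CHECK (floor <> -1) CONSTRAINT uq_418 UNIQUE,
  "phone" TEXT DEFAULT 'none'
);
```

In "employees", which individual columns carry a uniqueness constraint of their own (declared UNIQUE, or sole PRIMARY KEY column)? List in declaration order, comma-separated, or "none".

budget

- rate: no UNIQUE or single-column PK constraint.
- end_date: no UNIQUE or single-column PK constraint.
- manager: no UNIQUE or single-column PK constraint.
- email: no UNIQUE or single-column PK constraint.
- floor: no UNIQUE or single-column PK constraint.
- budget: single-column PRIMARY KEY → unique.
- employee_id: no UNIQUE or single-column PK constraint.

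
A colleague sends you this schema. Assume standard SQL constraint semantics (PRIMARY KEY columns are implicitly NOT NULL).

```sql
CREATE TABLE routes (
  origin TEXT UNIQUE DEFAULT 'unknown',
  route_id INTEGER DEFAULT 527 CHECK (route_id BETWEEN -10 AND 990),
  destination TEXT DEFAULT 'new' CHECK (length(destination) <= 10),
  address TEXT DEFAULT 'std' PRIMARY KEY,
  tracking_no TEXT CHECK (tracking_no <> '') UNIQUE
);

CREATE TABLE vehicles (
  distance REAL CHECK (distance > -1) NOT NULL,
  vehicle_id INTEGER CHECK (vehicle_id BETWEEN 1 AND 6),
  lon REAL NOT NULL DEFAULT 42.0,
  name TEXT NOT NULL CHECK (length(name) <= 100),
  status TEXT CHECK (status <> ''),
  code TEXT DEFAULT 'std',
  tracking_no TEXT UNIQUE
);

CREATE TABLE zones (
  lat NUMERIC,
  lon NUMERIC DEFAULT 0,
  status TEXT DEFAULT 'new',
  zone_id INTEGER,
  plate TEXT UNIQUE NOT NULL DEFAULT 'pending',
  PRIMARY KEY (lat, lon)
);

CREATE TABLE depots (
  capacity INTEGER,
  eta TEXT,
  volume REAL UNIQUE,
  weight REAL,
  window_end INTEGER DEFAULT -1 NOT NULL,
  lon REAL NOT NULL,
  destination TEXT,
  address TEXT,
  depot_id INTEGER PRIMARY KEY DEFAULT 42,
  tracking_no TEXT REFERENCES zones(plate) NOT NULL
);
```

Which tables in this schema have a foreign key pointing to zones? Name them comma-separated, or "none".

depots

- depots.tracking_no references zones(plate).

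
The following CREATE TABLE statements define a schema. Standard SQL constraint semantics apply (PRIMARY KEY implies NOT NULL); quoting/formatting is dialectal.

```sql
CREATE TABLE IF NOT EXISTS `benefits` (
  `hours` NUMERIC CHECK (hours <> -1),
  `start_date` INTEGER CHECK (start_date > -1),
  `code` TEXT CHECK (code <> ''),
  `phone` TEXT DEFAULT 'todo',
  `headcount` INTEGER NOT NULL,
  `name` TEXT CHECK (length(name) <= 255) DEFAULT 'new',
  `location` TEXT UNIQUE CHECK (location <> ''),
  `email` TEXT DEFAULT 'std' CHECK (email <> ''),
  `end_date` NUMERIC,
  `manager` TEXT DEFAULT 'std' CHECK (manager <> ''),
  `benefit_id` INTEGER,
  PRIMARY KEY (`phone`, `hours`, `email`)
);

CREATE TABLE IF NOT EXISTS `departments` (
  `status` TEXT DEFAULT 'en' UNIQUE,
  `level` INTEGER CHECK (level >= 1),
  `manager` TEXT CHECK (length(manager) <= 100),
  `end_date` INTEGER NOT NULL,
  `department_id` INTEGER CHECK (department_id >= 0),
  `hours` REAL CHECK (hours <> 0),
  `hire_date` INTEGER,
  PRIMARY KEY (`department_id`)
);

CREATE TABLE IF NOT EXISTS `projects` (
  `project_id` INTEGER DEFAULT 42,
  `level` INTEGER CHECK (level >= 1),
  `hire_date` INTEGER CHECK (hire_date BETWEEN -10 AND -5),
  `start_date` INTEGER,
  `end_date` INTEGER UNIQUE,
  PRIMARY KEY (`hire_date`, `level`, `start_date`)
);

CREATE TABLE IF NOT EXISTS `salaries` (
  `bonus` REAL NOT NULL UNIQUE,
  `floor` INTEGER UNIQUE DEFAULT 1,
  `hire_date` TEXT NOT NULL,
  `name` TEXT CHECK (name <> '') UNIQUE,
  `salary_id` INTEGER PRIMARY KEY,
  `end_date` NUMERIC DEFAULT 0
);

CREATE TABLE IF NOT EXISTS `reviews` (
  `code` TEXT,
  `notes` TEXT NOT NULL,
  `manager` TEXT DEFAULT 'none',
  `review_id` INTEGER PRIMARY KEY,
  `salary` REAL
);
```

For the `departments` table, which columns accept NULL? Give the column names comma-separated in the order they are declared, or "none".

- status: UNIQUE does not imply NOT NULL → nullable.
- level: CHECK does not forbid NULL (a CHECK constraint passes when its expression is NULL) → nullable.
- manager: CHECK does not forbid NULL (a CHECK constraint passes when its expression is NULL) → nullable.
- end_date: declared NOT NULL → not nullable.
- department_id: part of the PRIMARY KEY, which implies NOT NULL → not nullable.
- hours: CHECK does not forbid NULL (a CHECK constraint passes when its expression is NULL) → nullable.
- hire_date: no NOT NULL constraint applies → nullable.

status, level, manager, hours, hire_date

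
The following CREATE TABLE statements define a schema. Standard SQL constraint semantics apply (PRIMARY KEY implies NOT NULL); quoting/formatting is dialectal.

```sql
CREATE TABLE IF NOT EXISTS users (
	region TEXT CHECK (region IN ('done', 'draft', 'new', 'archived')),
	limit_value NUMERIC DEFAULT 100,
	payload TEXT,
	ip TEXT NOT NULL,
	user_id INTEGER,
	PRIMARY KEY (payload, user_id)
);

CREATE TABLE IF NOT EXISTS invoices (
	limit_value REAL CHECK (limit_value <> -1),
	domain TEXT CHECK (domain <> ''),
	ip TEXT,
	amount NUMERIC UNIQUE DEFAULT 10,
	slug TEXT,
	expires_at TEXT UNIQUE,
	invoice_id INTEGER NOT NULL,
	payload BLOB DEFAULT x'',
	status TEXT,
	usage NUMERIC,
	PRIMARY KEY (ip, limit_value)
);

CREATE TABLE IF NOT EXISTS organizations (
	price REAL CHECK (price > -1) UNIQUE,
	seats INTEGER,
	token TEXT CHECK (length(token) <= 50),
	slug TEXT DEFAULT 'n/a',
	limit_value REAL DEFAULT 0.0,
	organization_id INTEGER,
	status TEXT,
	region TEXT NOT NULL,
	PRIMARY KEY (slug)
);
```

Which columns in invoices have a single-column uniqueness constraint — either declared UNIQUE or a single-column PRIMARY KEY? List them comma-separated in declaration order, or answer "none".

amount, expires_at

- limit_value: part of a composite PRIMARY KEY — only the tuple is unique, not this column on its own.
- domain: no UNIQUE or single-column PK constraint.
- ip: part of a composite PRIMARY KEY — only the tuple is unique, not this column on its own.
- amount: declared UNIQUE → unique.
- slug: no UNIQUE or single-column PK constraint.
- expires_at: declared UNIQUE → unique.
- invoice_id: no UNIQUE or single-column PK constraint.
- payload: no UNIQUE or single-column PK constraint.
- status: no UNIQUE or single-column PK constraint.
- usage: no UNIQUE or single-column PK constraint.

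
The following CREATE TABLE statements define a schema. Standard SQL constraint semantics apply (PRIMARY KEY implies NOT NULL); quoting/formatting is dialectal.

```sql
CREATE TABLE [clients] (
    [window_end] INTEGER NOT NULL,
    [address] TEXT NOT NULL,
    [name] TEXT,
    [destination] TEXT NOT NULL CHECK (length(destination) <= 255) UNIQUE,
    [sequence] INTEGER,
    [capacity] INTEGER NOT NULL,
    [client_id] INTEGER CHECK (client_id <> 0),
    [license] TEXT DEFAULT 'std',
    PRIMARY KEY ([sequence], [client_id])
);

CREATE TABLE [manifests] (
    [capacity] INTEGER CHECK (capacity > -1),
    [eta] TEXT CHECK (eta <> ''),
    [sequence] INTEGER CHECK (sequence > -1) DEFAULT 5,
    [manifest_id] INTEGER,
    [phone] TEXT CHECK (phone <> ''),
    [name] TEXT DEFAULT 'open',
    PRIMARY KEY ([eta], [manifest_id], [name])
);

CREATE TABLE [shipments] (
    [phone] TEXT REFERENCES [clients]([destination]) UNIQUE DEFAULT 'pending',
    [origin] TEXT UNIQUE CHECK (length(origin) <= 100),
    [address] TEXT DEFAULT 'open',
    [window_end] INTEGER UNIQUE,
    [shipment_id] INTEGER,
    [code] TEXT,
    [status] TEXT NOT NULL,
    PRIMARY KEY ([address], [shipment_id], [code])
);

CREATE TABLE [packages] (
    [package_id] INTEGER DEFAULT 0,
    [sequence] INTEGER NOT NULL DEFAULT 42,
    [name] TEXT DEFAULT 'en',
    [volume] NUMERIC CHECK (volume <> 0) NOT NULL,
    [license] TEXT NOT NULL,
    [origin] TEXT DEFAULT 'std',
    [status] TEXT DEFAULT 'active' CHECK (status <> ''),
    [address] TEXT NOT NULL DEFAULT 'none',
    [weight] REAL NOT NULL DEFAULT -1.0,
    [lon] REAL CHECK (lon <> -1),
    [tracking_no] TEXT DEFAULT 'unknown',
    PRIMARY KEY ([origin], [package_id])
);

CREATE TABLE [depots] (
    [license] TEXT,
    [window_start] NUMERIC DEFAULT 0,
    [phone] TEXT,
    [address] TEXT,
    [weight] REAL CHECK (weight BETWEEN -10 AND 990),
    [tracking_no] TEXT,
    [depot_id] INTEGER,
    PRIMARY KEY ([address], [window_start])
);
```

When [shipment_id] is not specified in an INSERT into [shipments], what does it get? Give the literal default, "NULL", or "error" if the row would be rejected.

shipment_id has no DEFAULT clause.
Omitting it would insert NULL, but it is part of the PRIMARY KEY, so the INSERT fails.

error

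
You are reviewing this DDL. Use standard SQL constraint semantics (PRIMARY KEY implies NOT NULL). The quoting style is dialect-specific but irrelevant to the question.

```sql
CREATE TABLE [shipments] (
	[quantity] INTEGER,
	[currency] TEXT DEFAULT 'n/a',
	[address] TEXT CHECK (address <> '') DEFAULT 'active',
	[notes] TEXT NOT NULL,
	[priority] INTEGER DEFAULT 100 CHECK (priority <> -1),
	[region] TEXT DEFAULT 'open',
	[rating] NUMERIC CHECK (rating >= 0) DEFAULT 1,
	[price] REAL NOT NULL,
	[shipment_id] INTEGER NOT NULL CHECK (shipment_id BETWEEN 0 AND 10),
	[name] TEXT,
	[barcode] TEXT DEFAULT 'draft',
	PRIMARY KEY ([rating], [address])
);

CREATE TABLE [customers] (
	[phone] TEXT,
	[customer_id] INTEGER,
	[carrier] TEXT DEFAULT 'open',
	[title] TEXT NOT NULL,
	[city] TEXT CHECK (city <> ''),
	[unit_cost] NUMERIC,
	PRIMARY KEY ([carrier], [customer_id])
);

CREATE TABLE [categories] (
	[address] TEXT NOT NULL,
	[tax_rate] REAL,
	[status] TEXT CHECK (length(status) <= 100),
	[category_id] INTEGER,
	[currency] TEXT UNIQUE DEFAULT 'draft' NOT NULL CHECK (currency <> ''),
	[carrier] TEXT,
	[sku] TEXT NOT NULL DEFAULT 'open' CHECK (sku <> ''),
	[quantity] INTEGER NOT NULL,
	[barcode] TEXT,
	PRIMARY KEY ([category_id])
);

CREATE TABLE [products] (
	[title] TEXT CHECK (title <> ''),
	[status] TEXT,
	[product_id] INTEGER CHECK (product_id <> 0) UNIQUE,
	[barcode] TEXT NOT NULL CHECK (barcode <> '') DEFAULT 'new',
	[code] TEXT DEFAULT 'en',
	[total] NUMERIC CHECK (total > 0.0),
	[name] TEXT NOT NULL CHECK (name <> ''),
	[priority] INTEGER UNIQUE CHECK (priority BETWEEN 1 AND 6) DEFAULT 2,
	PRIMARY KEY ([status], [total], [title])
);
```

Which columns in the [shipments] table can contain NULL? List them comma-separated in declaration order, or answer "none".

quantity, currency, priority, region, name, barcode

- quantity: no NOT NULL constraint applies → nullable.
- currency: DEFAULT only fills an omitted column; an explicit NULL is still allowed → nullable.
- address: part of the PRIMARY KEY, which implies NOT NULL → not nullable.
- notes: declared NOT NULL → not nullable.
- priority: CHECK does not forbid NULL (a CHECK constraint passes when its expression is NULL) → nullable.
- region: DEFAULT only fills an omitted column; an explicit NULL is still allowed → nullable.
- rating: part of the PRIMARY KEY, which implies NOT NULL → not nullable.
- price: declared NOT NULL → not nullable.
- shipment_id: declared NOT NULL → not nullable.
- name: no NOT NULL constraint applies → nullable.
- barcode: DEFAULT only fills an omitted column; an explicit NULL is still allowed → nullable.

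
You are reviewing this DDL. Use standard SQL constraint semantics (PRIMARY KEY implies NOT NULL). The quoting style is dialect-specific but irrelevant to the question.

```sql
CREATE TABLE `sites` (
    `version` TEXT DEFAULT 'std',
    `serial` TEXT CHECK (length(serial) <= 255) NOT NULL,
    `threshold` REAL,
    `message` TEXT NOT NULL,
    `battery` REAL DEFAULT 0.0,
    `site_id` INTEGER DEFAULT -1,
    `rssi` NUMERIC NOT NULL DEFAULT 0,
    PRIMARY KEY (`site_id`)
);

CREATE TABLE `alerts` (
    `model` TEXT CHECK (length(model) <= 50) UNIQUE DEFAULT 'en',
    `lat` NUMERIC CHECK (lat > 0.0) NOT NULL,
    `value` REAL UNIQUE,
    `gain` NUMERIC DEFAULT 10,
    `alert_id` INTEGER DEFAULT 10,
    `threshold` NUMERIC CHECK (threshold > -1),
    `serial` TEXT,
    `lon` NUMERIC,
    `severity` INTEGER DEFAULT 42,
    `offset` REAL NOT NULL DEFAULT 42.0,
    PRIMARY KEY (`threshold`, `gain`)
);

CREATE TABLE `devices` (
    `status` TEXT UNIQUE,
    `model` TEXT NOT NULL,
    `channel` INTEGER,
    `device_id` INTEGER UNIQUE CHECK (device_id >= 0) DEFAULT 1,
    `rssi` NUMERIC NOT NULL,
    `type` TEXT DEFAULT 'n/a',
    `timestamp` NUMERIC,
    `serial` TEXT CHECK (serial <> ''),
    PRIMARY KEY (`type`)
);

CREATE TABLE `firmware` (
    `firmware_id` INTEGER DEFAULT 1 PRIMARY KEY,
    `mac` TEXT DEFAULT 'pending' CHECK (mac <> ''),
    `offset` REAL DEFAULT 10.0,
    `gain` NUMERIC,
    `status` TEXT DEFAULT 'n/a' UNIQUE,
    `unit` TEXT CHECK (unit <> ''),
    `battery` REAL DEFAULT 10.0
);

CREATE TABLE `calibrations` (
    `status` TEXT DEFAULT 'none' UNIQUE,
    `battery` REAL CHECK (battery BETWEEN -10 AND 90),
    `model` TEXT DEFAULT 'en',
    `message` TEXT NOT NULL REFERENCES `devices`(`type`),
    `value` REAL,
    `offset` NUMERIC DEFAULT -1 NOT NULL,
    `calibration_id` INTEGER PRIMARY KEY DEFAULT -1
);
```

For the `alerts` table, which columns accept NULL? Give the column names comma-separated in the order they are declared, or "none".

model, value, alert_id, serial, lon, severity

- model: CHECK does not forbid NULL (a CHECK constraint passes when its expression is NULL) → nullable.
- lat: declared NOT NULL → not nullable.
- value: UNIQUE does not imply NOT NULL → nullable.
- gain: part of the PRIMARY KEY, which implies NOT NULL → not nullable.
- alert_id: DEFAULT only fills an omitted column; an explicit NULL is still allowed → nullable.
- threshold: part of the PRIMARY KEY, which implies NOT NULL → not nullable.
- serial: no NOT NULL constraint applies → nullable.
- lon: no NOT NULL constraint applies → nullable.
- severity: DEFAULT only fills an omitted column; an explicit NULL is still allowed → nullable.
- offset: declared NOT NULL → not nullable.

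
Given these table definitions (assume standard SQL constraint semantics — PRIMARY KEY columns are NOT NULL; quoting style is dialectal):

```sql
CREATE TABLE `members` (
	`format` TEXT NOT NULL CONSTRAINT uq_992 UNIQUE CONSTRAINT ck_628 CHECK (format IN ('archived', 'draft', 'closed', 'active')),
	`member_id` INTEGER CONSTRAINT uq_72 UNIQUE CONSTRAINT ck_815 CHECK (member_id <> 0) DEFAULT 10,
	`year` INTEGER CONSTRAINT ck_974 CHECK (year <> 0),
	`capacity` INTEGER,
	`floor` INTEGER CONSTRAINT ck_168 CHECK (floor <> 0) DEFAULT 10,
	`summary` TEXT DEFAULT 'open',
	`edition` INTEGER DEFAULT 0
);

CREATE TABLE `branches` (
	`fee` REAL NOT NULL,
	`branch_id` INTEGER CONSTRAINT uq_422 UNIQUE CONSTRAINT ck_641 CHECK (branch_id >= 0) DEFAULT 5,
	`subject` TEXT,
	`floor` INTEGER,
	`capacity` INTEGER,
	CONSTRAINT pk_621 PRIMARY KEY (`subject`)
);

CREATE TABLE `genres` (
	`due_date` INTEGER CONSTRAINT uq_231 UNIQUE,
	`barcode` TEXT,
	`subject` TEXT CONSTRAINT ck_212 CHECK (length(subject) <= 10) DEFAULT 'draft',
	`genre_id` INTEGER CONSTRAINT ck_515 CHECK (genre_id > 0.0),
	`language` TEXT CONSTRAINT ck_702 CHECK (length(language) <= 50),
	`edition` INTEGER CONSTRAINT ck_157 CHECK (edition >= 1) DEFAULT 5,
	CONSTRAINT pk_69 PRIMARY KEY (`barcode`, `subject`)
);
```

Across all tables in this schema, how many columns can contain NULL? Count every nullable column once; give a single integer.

members: 6 nullable (member_id, year, capacity, floor, summary, edition — PK none and explicit NOT NULL columns excluded).
branches: 3 nullable (branch_id, floor, capacity — PK (subject) and explicit NOT NULL columns excluded).
genres: 4 nullable (due_date, genre_id, language, edition — PK (barcode, subject) and explicit NOT NULL columns excluded).
Total: 6 + 3 + 4 = 13.

13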